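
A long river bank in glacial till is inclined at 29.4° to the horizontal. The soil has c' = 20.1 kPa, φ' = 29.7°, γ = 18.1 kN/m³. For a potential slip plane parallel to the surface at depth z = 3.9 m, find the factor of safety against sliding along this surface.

FS = 1.68

For an infinite slope with a slip plane parallel to the surface (no pore pressure): FS = [c' + γz cos²β tanφ'] / [γz sinβ cosβ].
γz = 18.1·3.9 = 70.59 kN/m²
Numerator = 20.1 + 70.59·cos²29.4°·tan29.7° = 20.1 + 70.59·0.7590·0.5704 = 50.661 kPa
Denominator = 70.59·sin29.4°·cos29.4° = 70.59·0.4909·0.8712 = 30.190 kPa
FS = 50.661 / 30.190 = 1.678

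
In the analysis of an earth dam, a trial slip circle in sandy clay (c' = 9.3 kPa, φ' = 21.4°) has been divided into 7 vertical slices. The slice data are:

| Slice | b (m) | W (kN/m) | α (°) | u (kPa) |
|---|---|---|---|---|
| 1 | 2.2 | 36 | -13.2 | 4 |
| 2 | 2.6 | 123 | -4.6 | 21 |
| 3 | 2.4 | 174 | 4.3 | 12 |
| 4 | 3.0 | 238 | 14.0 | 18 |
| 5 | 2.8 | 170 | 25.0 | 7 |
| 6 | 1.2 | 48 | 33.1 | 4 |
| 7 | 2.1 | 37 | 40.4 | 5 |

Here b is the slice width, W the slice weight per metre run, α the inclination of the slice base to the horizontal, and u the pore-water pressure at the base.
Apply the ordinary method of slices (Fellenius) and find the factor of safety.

FS = 2.28

Ordinary method of slices: FS = Σ[c'·Δl_i + (W_i cosα_i − u_i·Δl_i)·tanφ'] / Σ W_i sinα_i, with Δl_i = b_i / cosα_i.
Slice 1: Δl = 2.2/cos(-13.2°) = 2.260 m; N'_1 = 36·cos(-13.2°) − 4·2.260 = 26.0; c'Δl = 21.02; W sinα = -8.2
Slice 2: Δl = 2.6/cos(-4.6°) = 2.608 m; N'_2 = 123·cos(-4.6°) − 21·2.608 = 67.8; c'Δl = 24.26; W sinα = -9.9
Slice 3: Δl = 2.4/cos4.3° = 2.407 m; N'_3 = 174·cos4.3° − 12·2.407 = 144.6; c'Δl = 22.38; W sinα = 13.0
Slice 4: Δl = 3.0/cos14.0° = 3.092 m; N'_4 = 238·cos14.0° − 18·3.092 = 175.3; c'Δl = 28.75; W sinα = 57.6
Slice 5: Δl = 2.8/cos25.0° = 3.089 m; N'_5 = 170·cos25.0° − 7·3.089 = 132.4; c'Δl = 28.73; W sinα = 71.8
Slice 6: Δl = 1.2/cos33.1° = 1.432 m; N'_6 = 48·cos33.1° − 4·1.432 = 34.5; c'Δl = 13.32; W sinα = 26.2
Slice 7: Δl = 2.1/cos40.4° = 2.758 m; N'_7 = 37·cos40.4° − 5·2.758 = 14.4; c'Δl = 25.65; W sinα = 24.0
Σc'Δl = 164.1 kN/m; ΣN' = 595.1 kN/m; ΣW sinα = 174.6 kN/m
Resisting = 164.1 + 595.1·tan21.4° = 164.1 + 233.2 = 397.3 kN/m
FS = 397.3 / 174.6 = 2.276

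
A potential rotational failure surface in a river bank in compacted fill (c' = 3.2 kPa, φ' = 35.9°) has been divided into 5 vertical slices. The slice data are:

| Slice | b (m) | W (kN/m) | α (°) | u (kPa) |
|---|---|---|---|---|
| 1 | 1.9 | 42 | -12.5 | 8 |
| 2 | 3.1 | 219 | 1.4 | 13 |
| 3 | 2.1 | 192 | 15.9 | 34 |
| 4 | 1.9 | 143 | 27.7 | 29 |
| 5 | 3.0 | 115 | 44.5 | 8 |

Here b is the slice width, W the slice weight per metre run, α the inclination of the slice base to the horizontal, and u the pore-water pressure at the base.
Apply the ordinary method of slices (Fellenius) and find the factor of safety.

Ordinary method of slices: FS = Σ[c'·Δl_i + (W_i cosα_i − u_i·Δl_i)·tanφ'] / Σ W_i sinα_i, with Δl_i = b_i / cosα_i.
Slice 1: Δl = 1.9/cos(-12.5°) = 1.946 m; N'_1 = 42·cos(-12.5°) − 8·1.946 = 25.4; c'Δl = 6.23; W sinα = -9.1
Slice 2: Δl = 3.1/cos1.4° = 3.101 m; N'_2 = 219·cos1.4° − 13·3.101 = 178.6; c'Δl = 9.92; W sinα = 5.4
Slice 3: Δl = 2.1/cos15.9° = 2.184 m; N'_3 = 192·cos15.9° − 34·2.184 = 110.4; c'Δl = 6.99; W sinα = 52.6
Slice 4: Δl = 1.9/cos27.7° = 2.146 m; N'_4 = 143·cos27.7° − 29·2.146 = 64.4; c'Δl = 6.87; W sinα = 66.5
Slice 5: Δl = 3.0/cos44.5° = 4.206 m; N'_5 = 115·cos44.5° − 8·4.206 = 48.4; c'Δl = 13.46; W sinα = 80.6
Σc'Δl = 43.5 kN/m; ΣN' = 427.2 kN/m; ΣW sinα = 195.9 kN/m
Resisting = 43.5 + 427.2·tan35.9° = 43.5 + 309.3 = 352.7 kN/m
FS = 352.7 / 195.9 = 1.800

FS = 1.80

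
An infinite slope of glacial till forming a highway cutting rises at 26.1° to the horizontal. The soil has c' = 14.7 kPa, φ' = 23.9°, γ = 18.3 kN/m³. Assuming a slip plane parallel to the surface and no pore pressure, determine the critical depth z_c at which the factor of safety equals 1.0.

z_c = 21.30 m

Setting FS = 1.00 in FS = [c' + γz cos²β tanφ'] / [γz sinβ cosβ] and solving for z:
z = c' / [γ cosβ (FS·sinβ − cosβ·tanφ')]
  = 14.7 / [18.3·cos26.1°·(1.00·sin26.1° − cos26.1°·tan23.9°)]
  = 14.7 / [18.3·0.8980·(1.00·0.4399 − 0.8980·0.4431)]
  = 14.7 / 0.6900 = 21.303 m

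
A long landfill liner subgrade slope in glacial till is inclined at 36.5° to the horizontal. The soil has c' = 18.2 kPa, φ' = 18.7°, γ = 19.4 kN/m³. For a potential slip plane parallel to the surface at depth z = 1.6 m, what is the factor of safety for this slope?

FS = 1.68

For an infinite slope with a slip plane parallel to the surface (no pore pressure): FS = [c' + γz cos²β tanφ'] / [γz sinβ cosβ].
γz = 19.4·1.6 = 31.04 kN/m²
Numerator = 18.2 + 31.04·cos²36.5°·tan18.7° = 18.2 + 31.04·0.6462·0.3385 = 24.989 kPa
Denominator = 31.04·sin36.5°·cos36.5° = 31.04·0.5948·0.8039 = 14.842 kPa
FS = 24.989 / 14.842 = 1.684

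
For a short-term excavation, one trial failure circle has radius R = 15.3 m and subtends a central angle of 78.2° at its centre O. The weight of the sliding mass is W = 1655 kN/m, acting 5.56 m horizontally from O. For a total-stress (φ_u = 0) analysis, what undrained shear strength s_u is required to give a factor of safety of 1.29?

FS = s_u·L_a·R / (W·d), so s_u = FS·W·d / (L_a·R).
Arc length L_a = R·θ = 15.3·(78.2°·π/180) = 15.3·1.3648 = 20.88 m
s_u = 1.29·1655·5.56 / (20.88·15.3) = 11870.3 / 319.50 = 37.15 kPa

s_u = 37.2 kPa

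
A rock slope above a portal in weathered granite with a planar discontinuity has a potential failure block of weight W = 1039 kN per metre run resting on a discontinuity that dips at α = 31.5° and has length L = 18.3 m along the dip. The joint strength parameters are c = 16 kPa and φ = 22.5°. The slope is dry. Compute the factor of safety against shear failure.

FS = 1.22

Resolving the block weight along and normal to the plane and applying the Mohr–Coulomb strength on the joint:
N' = W cosα = 1039·cos31.5° = 885.9 kN/m
Driving force T = W sinα = 1039·sin31.5° = 542.9 kN/m
Resisting force R = c·L + N'·tanφ = 16·18.3 + 885.9·tan22.5° = 292.8 + 366.9 = 659.7 kN/m
FS = R / T = 659.7 / 542.9 = 1.215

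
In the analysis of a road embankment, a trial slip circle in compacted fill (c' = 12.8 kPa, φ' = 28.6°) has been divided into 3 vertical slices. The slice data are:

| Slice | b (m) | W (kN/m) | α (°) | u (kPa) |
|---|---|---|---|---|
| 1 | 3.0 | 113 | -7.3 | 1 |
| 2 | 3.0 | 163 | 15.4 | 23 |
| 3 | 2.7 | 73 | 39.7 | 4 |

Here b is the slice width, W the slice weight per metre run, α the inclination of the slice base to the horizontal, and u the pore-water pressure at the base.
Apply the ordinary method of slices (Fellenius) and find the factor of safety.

FS = 3.34

Ordinary method of slices: FS = Σ[c'·Δl_i + (W_i cosα_i − u_i·Δl_i)·tanφ'] / Σ W_i sinα_i, with Δl_i = b_i / cosα_i.
Slice 1: Δl = 3.0/cos(-7.3°) = 3.025 m; N'_1 = 113·cos(-7.3°) − 1·3.025 = 109.1; c'Δl = 38.71; W sinα = -14.4
Slice 2: Δl = 3.0/cos15.4° = 3.112 m; N'_2 = 163·cos15.4° − 23·3.112 = 85.6; c'Δl = 39.83; W sinα = 43.3
Slice 3: Δl = 2.7/cos39.7° = 3.509 m; N'_3 = 73·cos39.7° − 4·3.509 = 42.1; c'Δl = 44.92; W sinα = 46.6
Σc'Δl = 123.5 kN/m; ΣN' = 236.8 kN/m; ΣW sinα = 75.6 kN/m
Resisting = 123.5 + 236.8·tan28.6° = 123.5 + 129.1 = 252.6 kN/m
FS = 252.6 / 75.6 = 3.343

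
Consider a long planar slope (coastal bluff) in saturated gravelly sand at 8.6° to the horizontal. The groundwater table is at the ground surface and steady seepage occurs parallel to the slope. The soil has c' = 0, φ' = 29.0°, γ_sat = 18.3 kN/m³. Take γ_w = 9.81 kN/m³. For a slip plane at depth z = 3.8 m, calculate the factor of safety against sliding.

With seepage parallel to the slope and the water table at the surface, the effective normal stress on the slip plane uses the buoyant unit weight γ' = γ_sat − γ_w while the driving shear stress uses γ_sat:
FS = [c' + γ' z cos²β tanφ'] / [γ_sat z sinβ cosβ]
(For c' = 0 this reduces to FS = (γ'/γ_sat)·tanφ'/tanβ.)
γ' = 18.3 − 9.81 = 8.49 kN/m³
Numerator = 0.0 + 8.49·3.8·cos²8.6°·tan29.0° = 0.0 + 8.49·3.8·0.9776·0.5543 = 17.483 kPa
Denominator = 18.3·3.8·sin8.6°·cos8.6° = 18.3·3.8·0.1495·0.9888 = 10.282 kPa
FS = 17.483 / 10.282 = 1.700

FS = 1.70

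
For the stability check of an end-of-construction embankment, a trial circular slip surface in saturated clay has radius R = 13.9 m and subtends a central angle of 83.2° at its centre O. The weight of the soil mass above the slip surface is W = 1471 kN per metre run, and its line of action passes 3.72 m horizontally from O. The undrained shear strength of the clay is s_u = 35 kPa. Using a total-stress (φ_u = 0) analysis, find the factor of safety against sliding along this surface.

FS = 1.79

Taking moments about the centre O, the resisting moment is provided by the undrained shear strength acting along the arc:
Arc length L_a = R·θ = 13.9·(83.2°·π/180) = 13.9·1.4521 = 20.18 m
M_R = s_u·L_a·R = 35·20.18·13.9 = 9819.7 kN·m/m
M_D = W·d = 1471·3.72 = 5472.1 kN·m/m
FS = M_R / M_D = 9819.7 / 5472.1 = 1.794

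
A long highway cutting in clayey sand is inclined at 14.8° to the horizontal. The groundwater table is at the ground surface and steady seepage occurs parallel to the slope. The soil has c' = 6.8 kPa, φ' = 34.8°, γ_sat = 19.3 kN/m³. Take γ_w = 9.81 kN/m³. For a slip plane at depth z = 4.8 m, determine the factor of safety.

With seepage parallel to the slope and the water table at the surface, the effective normal stress on the slip plane uses the buoyant unit weight γ' = γ_sat − γ_w while the driving shear stress uses γ_sat:
FS = [c' + γ' z cos²β tanφ'] / [γ_sat z sinβ cosβ]
γ' = 19.3 − 9.81 = 9.49 kN/m³
Numerator = 6.8 + 9.49·4.8·cos²14.8°·tan34.8° = 6.8 + 9.49·4.8·0.9347·0.6950 = 36.394 kPa
Denominator = 19.3·4.8·sin14.8°·cos14.8° = 19.3·4.8·0.2554·0.9668 = 22.879 kPa
FS = 36.394 / 22.879 = 1.591

FS = 1.59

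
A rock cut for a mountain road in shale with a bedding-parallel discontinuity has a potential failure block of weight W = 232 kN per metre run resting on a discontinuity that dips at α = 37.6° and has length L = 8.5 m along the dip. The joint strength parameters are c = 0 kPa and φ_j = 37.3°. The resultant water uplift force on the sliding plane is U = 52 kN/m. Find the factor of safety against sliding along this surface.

FS = 0.71

Resolving the block weight along and normal to the plane and applying the Mohr–Coulomb strength on the joint:
N' = W cosα − U = 232·cos37.6° − 52 = 131.8 kN/m
Driving force T = W sinα = 232·sin37.6° = 141.6 kN/m
Resisting force R = c·L + N'·tanφ_j = 0·8.5 + 131.8·tan37.3° = 0.0 + 100.4 = 100.4 kN/m
FS = R / T = 100.4 / 141.6 = 0.709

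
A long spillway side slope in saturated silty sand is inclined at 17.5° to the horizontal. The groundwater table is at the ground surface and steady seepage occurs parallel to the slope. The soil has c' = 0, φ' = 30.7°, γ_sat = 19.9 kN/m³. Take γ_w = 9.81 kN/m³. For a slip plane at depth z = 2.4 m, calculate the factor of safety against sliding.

FS = 0.95

With seepage parallel to the slope and the water table at the surface, the effective normal stress on the slip plane uses the buoyant unit weight γ' = γ_sat − γ_w while the driving shear stress uses γ_sat:
FS = [c' + γ' z cos²β tanφ'] / [γ_sat z sinβ cosβ]
(For c' = 0 this reduces to FS = (γ'/γ_sat)·tanφ'/tanβ.)
γ' = 19.9 − 9.81 = 10.09 kN/m³
Numerator = 0.0 + 10.09·2.4·cos²17.5°·tan30.7° = 0.0 + 10.09·2.4·0.9096·0.5938 = 13.078 kPa
Denominator = 19.9·2.4·sin17.5°·cos17.5° = 19.9·2.4·0.3007·0.9537 = 13.697 kPa
FS = 13.078 / 13.697 = 0.955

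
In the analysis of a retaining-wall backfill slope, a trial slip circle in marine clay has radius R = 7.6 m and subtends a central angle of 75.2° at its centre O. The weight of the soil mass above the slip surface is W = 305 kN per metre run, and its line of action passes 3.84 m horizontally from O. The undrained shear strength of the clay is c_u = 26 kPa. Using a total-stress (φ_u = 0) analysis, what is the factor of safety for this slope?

Taking moments about the centre O, the resisting moment is provided by the undrained shear strength acting along the arc:
Arc length L_a = R·θ = 7.6·(75.2°·π/180) = 7.6·1.3125 = 9.97 m
M_R = c_u·L_a·R = 26·9.97·7.6 = 1971.0 kN·m/m
M_D = W·d = 305·3.84 = 1171.2 kN·m/m
FS = M_R / M_D = 1971.0 / 1171.2 = 1.683

FS = 1.68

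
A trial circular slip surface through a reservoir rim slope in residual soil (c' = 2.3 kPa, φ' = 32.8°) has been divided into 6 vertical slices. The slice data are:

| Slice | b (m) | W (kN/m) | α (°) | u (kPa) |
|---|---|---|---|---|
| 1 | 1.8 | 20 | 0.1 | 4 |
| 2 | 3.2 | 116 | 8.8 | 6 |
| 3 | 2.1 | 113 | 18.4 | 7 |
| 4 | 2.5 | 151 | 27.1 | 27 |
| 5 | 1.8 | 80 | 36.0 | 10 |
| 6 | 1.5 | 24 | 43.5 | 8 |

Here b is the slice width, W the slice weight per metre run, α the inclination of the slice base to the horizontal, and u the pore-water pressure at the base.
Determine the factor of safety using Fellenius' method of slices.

FS = 1.22

Ordinary method of slices: FS = Σ[c'·Δl_i + (W_i cosα_i − u_i·Δl_i)·tanφ'] / Σ W_i sinα_i, with Δl_i = b_i / cosα_i.
Slice 1: Δl = 1.8/cos0.1° = 1.800 m; N'_1 = 20·cos0.1° − 4·1.800 = 12.8; c'Δl = 4.14; W sinα = 0.0
Slice 2: Δl = 3.2/cos8.8° = 3.238 m; N'_2 = 116·cos8.8° − 6·3.238 = 95.2; c'Δl = 7.45; W sinα = 17.7
Slice 3: Δl = 2.1/cos18.4° = 2.213 m; N'_3 = 113·cos18.4° − 7·2.213 = 91.7; c'Δl = 5.09; W sinα = 35.7
Slice 4: Δl = 2.5/cos27.1° = 2.808 m; N'_4 = 151·cos27.1° − 27·2.808 = 58.6; c'Δl = 6.46; W sinα = 68.8
Slice 5: Δl = 1.8/cos36.0° = 2.225 m; N'_5 = 80·cos36.0° − 10·2.225 = 42.5; c'Δl = 5.12; W sinα = 47.0
Slice 6: Δl = 1.5/cos43.5° = 2.068 m; N'_6 = 24·cos43.5° − 8·2.068 = 0.9; c'Δl = 4.76; W sinα = 16.5
Σc'Δl = 33.0 kN/m; ΣN' = 301.7 kN/m; ΣW sinα = 185.8 kN/m
Resisting = 33.0 + 301.7·tan32.8° = 33.0 + 194.4 = 227.4 kN/m
FS = 227.4 / 185.8 = 1.224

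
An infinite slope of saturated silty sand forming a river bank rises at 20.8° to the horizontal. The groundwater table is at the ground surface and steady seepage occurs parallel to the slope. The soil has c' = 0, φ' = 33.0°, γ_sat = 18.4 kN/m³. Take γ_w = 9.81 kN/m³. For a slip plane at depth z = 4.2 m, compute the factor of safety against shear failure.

FS = 0.80

With seepage parallel to the slope and the water table at the surface, the effective normal stress on the slip plane uses the buoyant unit weight γ' = γ_sat − γ_w while the driving shear stress uses γ_sat:
FS = [c' + γ' z cos²β tanφ'] / [γ_sat z sinβ cosβ]
(For c' = 0 this reduces to FS = (γ'/γ_sat)·tanφ'/tanβ.)
γ' = 18.4 − 9.81 = 8.59 kN/m³
Numerator = 0.0 + 8.59·4.2·cos²20.8°·tan33.0° = 0.0 + 8.59·4.2·0.8739·0.6494 = 20.475 kPa
Denominator = 18.4·4.2·sin20.8°·cos20.8° = 18.4·4.2·0.3551·0.9348 = 25.654 kPa
FS = 20.475 / 25.654 = 0.798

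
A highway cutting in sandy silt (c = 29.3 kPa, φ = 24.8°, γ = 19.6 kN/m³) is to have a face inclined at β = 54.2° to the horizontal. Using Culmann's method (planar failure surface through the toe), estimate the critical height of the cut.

Culmann's analysis gives the critical failure plane at α_cr = (β + φ)/2 = (54.2 + 24.8)/2 = 39.5°, and the critical height
H_c = (4c/γ) · sinβ cosφ / [1 − cos(β − φ)]
    = (4·29.3/19.6) · sin54.2°·cos24.8° / [1 − cos(29.4°)]
    = 5.980 · 0.8111·0.9078 / [1 − 0.8712]
    = 5.980 · 0.7363 / 0.1288
    = 34.19 m

H_c = 34.19 m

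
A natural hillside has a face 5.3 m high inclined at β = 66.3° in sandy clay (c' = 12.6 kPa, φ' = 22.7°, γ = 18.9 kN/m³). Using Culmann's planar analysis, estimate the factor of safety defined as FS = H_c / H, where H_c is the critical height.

FS = 1.54

H_c = (4c'/γ) · sinβ cosφ' / [1 − cos(β − φ')]
    = (4·12.6/18.9) · sin66.3°·cos22.7° / [1 − cos43.6°]
    = 2.667 · 0.8447 / 0.2758 = 8.17 m
FS = H_c / H = 8.17 / 5.3 = 1.541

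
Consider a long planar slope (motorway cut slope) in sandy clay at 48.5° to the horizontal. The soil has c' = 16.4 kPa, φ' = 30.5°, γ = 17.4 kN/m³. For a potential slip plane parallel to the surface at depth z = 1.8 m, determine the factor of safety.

For an infinite slope with a slip plane parallel to the surface (no pore pressure): FS = [c' + γz cos²β tanφ'] / [γz sinβ cosβ].
γz = 17.4·1.8 = 31.32 kN/m²
Numerator = 16.4 + 31.32·cos²48.5°·tan30.5° = 16.4 + 31.32·0.4391·0.5890 = 24.500 kPa
Denominator = 31.32·sin48.5°·cos48.5° = 31.32·0.7490·0.6626 = 15.543 kPa
FS = 24.500 / 15.543 = 1.576

FS = 1.58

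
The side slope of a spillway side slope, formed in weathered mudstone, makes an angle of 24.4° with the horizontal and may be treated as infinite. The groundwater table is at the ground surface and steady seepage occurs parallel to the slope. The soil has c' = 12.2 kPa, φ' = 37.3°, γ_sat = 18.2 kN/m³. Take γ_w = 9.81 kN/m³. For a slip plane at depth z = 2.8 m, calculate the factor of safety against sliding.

With seepage parallel to the slope and the water table at the surface, the effective normal stress on the slip plane uses the buoyant unit weight γ' = γ_sat − γ_w while the driving shear stress uses γ_sat:
FS = [c' + γ' z cos²β tanφ'] / [γ_sat z sinβ cosβ]
γ' = 18.2 − 9.81 = 8.39 kN/m³
Numerator = 12.2 + 8.39·2.8·cos²24.4°·tan37.3° = 12.2 + 8.39·2.8·0.8293·0.7618 = 27.042 kPa
Denominator = 18.2·2.8·sin24.4°·cos24.4° = 18.2·2.8·0.4131·0.9107 = 19.172 kPa
FS = 27.042 / 19.172 = 1.411

FS = 1.41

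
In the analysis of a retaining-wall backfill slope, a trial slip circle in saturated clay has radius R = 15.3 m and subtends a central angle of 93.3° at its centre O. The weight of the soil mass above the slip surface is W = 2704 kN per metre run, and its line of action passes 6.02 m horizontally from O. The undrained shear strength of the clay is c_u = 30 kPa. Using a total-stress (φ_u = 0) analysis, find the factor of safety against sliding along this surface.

Taking moments about the centre O, the resisting moment is provided by the undrained shear strength acting along the arc:
Arc length L_a = R·θ = 15.3·(93.3°·π/180) = 15.3·1.6284 = 24.91 m
M_R = c_u·L_a·R = 30·24.91·15.3 = 11435.7 kN·m/m
M_D = W·d = 2704·6.02 = 16278.1 kN·m/m
FS = M_R / M_D = 11435.7 / 16278.1 = 0.703

FS = 0.70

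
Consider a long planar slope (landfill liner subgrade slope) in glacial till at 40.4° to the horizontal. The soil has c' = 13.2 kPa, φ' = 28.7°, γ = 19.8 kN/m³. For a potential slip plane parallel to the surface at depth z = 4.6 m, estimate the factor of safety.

FS = 0.94

For an infinite slope with a slip plane parallel to the surface (no pore pressure): FS = [c' + γz cos²β tanφ'] / [γz sinβ cosβ].
γz = 19.8·4.6 = 91.08 kN/m²
Numerator = 13.2 + 91.08·cos²40.4°·tan28.7° = 13.2 + 91.08·0.5799·0.5475 = 42.119 kPa
Denominator = 91.08·sin40.4°·cos40.4° = 91.08·0.6481·0.7615 = 44.954 kPa
FS = 42.119 / 44.954 = 0.937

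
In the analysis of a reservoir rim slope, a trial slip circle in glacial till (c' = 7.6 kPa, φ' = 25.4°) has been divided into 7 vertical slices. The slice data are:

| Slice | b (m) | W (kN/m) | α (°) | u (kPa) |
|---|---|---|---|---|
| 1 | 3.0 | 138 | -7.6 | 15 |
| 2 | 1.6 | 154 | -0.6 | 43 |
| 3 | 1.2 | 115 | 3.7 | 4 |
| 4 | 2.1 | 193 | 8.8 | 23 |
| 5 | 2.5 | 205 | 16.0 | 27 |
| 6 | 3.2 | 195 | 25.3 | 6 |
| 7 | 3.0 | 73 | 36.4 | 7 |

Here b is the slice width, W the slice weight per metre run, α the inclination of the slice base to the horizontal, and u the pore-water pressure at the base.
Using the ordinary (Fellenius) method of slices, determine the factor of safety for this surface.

Ordinary method of slices: FS = Σ[c'·Δl_i + (W_i cosα_i − u_i·Δl_i)·tanφ'] / Σ W_i sinα_i, with Δl_i = b_i / cosα_i.
Slice 1: Δl = 3.0/cos(-7.6°) = 3.027 m; N'_1 = 138·cos(-7.6°) − 15·3.027 = 91.4; c'Δl = 23.00; W sinα = -18.3
Slice 2: Δl = 1.6/cos(-0.6°) = 1.600 m; N'_2 = 154·cos(-0.6°) − 43·1.600 = 85.2; c'Δl = 12.16; W sinα = -1.6
Slice 3: Δl = 1.2/cos3.7° = 1.203 m; N'_3 = 115·cos3.7° − 4·1.203 = 110.0; c'Δl = 9.14; W sinα = 7.4
Slice 4: Δl = 2.1/cos8.8° = 2.125 m; N'_4 = 193·cos8.8° − 23·2.125 = 141.9; c'Δl = 16.15; W sinα = 29.5
Slice 5: Δl = 2.5/cos16.0° = 2.601 m; N'_5 = 205·cos16.0° − 27·2.601 = 126.8; c'Δl = 19.77; W sinα = 56.5
Slice 6: Δl = 3.2/cos25.3° = 3.539 m; N'_6 = 195·cos25.3° − 6·3.539 = 155.1; c'Δl = 26.90; W sinα = 83.3
Slice 7: Δl = 3.0/cos36.4° = 3.727 m; N'_7 = 73·cos36.4° − 7·3.727 = 32.7; c'Δl = 28.33; W sinα = 43.3
Σc'Δl = 135.4 kN/m; ΣN' = 742.9 kN/m; ΣW sinα = 200.2 kN/m
Resisting = 135.4 + 742.9·tan25.4° = 135.4 + 352.8 = 488.2 kN/m
FS = 488.2 / 200.2 = 2.438

FS = 2.44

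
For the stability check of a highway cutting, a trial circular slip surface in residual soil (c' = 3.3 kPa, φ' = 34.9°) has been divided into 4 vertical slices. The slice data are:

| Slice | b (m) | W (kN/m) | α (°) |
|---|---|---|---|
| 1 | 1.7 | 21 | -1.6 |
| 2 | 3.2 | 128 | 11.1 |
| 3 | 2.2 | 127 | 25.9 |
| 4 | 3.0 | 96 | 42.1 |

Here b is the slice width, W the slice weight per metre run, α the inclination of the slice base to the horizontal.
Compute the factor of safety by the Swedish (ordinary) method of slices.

FS = 1.87

Ordinary method of slices: FS = Σ[c'·Δl_i + (W_i cosα_i)·tanφ'] / Σ W_i sinα_i, with Δl_i = b_i / cosα_i.
Slice 1: Δl = 1.7/cos(-1.6°) = 1.701 m; N'_1 = 21·cos(-1.6°) = 21.0; c'Δl = 5.61; W sinα = -0.6
Slice 2: Δl = 3.2/cos11.1° = 3.261 m; N'_2 = 128·cos11.1° = 125.6; c'Δl = 10.76; W sinα = 24.6
Slice 3: Δl = 2.2/cos25.9° = 2.446 m; N'_3 = 127·cos25.9° = 114.2; c'Δl = 8.07; W sinα = 55.5
Slice 4: Δl = 3.0/cos42.1° = 4.043 m; N'_4 = 96·cos42.1° = 71.2; c'Δl = 13.34; W sinα = 64.4
Σc'Δl = 37.8 kN/m; ΣN' = 332.1 kN/m; ΣW sinα = 143.9 kN/m
Resisting = 37.8 + 332.1·tan34.9° = 37.8 + 231.7 = 269.4 kN/m
FS = 269.4 / 143.9 = 1.873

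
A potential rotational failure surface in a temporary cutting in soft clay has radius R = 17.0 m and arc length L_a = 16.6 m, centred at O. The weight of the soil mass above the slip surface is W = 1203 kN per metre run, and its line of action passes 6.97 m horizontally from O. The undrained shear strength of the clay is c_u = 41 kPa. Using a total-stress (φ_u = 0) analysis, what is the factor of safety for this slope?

Taking moments about the centre O, the resisting moment is provided by the undrained shear strength acting along the arc:
M_R = c_u·L_a·R = 41·16.60·17.0 = 11570.2 kN·m/m
M_D = W·d = 1203·6.97 = 8384.9 kN·m/m
FS = M_R / M_D = 11570.2 / 8384.9 = 1.380

FS = 1.38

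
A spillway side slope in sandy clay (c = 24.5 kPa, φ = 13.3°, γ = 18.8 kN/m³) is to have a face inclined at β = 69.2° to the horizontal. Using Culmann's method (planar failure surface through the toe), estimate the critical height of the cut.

H_c = 10.79 m

Culmann's analysis gives the critical failure plane at α_cr = (β + φ)/2 = (69.2 + 13.3)/2 = 41.2°, and the critical height
H_c = (4c/γ) · sinβ cosφ / [1 − cos(β − φ)]
    = (4·24.5/18.8) · sin69.2°·cos13.3° / [1 − cos(55.9°)]
    = 5.213 · 0.9348·0.9732 / [1 − 0.5606]
    = 5.213 · 0.9098 / 0.4394
    = 10.79 m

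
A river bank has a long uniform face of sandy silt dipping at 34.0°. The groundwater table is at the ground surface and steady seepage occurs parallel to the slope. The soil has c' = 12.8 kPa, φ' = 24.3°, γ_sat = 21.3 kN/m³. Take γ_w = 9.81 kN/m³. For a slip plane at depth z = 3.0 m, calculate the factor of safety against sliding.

With seepage parallel to the slope and the water table at the surface, the effective normal stress on the slip plane uses the buoyant unit weight γ' = γ_sat − γ_w while the driving shear stress uses γ_sat:
FS = [c' + γ' z cos²β tanφ'] / [γ_sat z sinβ cosβ]
γ' = 21.3 − 9.81 = 11.49 kN/m³
Numerator = 12.8 + 11.49·3.0·cos²34.0°·tan24.3° = 12.8 + 11.49·3.0·0.6873·0.4515 = 23.497 kPa
Denominator = 21.3·3.0·sin34.0°·cos34.0° = 21.3·3.0·0.5592·0.8290 = 29.624 kPa
FS = 23.497 / 29.624 = 0.793

FS = 0.79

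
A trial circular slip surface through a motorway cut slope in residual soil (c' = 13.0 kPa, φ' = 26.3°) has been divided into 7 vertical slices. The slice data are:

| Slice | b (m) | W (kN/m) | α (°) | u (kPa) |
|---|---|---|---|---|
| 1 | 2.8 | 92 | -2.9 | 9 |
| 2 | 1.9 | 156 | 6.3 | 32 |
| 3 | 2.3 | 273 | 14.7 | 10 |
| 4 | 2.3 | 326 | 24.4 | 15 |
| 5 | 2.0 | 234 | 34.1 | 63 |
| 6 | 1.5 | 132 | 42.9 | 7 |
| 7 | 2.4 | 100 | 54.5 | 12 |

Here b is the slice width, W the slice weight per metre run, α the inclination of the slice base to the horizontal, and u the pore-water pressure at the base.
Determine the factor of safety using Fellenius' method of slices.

FS = 1.21

Ordinary method of slices: FS = Σ[c'·Δl_i + (W_i cosα_i − u_i·Δl_i)·tanφ'] / Σ W_i sinα_i, with Δl_i = b_i / cosα_i.
Slice 1: Δl = 2.8/cos(-2.9°) = 2.804 m; N'_1 = 92·cos(-2.9°) − 9·2.804 = 66.6; c'Δl = 36.45; W sinα = -4.7
Slice 2: Δl = 1.9/cos6.3° = 1.912 m; N'_2 = 156·cos6.3° − 32·1.912 = 93.9; c'Δl = 24.85; W sinα = 17.1
Slice 3: Δl = 2.3/cos14.7° = 2.378 m; N'_3 = 273·cos14.7° − 10·2.378 = 240.3; c'Δl = 30.91; W sinα = 69.3
Slice 4: Δl = 2.3/cos24.4° = 2.526 m; N'_4 = 326·cos24.4° − 15·2.526 = 259.0; c'Δl = 32.83; W sinα = 134.7
Slice 5: Δl = 2.0/cos34.1° = 2.415 m; N'_5 = 234·cos34.1° − 63·2.415 = 41.6; c'Δl = 31.40; W sinα = 131.2
Slice 6: Δl = 1.5/cos42.9° = 2.048 m; N'_6 = 132·cos42.9° − 7·2.048 = 82.4; c'Δl = 26.62; W sinα = 89.9
Slice 7: Δl = 2.4/cos54.5° = 4.133 m; N'_7 = 100·cos54.5° − 12·4.133 = 8.5; c'Δl = 53.73; W sinα = 81.4
Σc'Δl = 236.8 kN/m; ΣN' = 792.3 kN/m; ΣW sinα = 518.9 kN/m
Resisting = 236.8 + 792.3·tan26.3° = 236.8 + 391.6 = 628.3 kN/m
FS = 628.3 / 518.9 = 1.211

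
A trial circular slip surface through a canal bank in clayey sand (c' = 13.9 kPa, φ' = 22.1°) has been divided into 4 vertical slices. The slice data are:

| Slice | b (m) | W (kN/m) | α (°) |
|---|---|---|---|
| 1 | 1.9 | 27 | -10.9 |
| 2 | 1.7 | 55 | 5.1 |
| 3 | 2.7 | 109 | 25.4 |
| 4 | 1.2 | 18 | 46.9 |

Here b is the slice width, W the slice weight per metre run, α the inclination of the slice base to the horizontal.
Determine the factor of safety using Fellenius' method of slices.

Ordinary method of slices: FS = Σ[c'·Δl_i + (W_i cosα_i)·tanφ'] / Σ W_i sinα_i, with Δl_i = b_i / cosα_i.
Slice 1: Δl = 1.9/cos(-10.9°) = 1.935 m; N'_1 = 27·cos(-10.9°) = 26.5; c'Δl = 26.90; W sinα = -5.1
Slice 2: Δl = 1.7/cos5.1° = 1.707 m; N'_2 = 55·cos5.1° = 54.8; c'Δl = 23.72; W sinα = 4.9
Slice 3: Δl = 2.7/cos25.4° = 2.989 m; N'_3 = 109·cos25.4° = 98.5; c'Δl = 41.55; W sinα = 46.8
Slice 4: Δl = 1.2/cos46.9° = 1.756 m; N'_4 = 18·cos46.9° = 12.3; c'Δl = 24.41; W sinα = 13.1
Σc'Δl = 116.6 kN/m; ΣN' = 192.1 kN/m; ΣW sinα = 59.7 kN/m
Resisting = 116.6 + 192.1·tan22.1° = 116.6 + 78.0 = 194.6 kN/m
FS = 194.6 / 59.7 = 3.260

FS = 3.26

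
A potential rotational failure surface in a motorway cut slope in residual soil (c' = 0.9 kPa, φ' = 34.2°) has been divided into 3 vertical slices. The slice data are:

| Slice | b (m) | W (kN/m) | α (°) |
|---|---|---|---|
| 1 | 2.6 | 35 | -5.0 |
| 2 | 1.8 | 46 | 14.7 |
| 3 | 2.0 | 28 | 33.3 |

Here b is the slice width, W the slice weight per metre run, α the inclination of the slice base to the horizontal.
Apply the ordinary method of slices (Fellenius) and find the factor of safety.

FS = 3.17

Ordinary method of slices: FS = Σ[c'·Δl_i + (W_i cosα_i)·tanφ'] / Σ W_i sinα_i, with Δl_i = b_i / cosα_i.
Slice 1: Δl = 2.6/cos(-5.0°) = 2.610 m; N'_1 = 35·cos(-5.0°) = 34.9; c'Δl = 2.35; W sinα = -3.1
Slice 2: Δl = 1.8/cos14.7° = 1.861 m; N'_2 = 46·cos14.7° = 44.5; c'Δl = 1.67; W sinα = 11.7
Slice 3: Δl = 2.0/cos33.3° = 2.393 m; N'_3 = 28·cos33.3° = 23.4; c'Δl = 2.15; W sinα = 15.4
Σc'Δl = 6.2 kN/m; ΣN' = 102.8 kN/m; ΣW sinα = 24.0 kN/m
Resisting = 6.2 + 102.8·tan34.2° = 6.2 + 69.8 = 76.0 kN/m
FS = 76.0 / 24.0 = 3.168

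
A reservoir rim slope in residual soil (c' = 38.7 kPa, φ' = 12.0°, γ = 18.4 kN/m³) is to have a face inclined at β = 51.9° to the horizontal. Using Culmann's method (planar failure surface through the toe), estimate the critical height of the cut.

H_c = 27.81 m

Culmann's analysis gives the critical failure plane at α_cr = (β + φ')/2 = (51.9 + 12.0)/2 = 31.9°, and the critical height
H_c = (4c'/γ) · sinβ cosφ' / [1 − cos(β − φ')]
    = (4·38.7/18.4) · sin51.9°·cos12.0° / [1 − cos(39.9°)]
    = 8.413 · 0.7869·0.9781 / [1 − 0.7672]
    = 8.413 · 0.7697 / 0.2328
    = 27.81 m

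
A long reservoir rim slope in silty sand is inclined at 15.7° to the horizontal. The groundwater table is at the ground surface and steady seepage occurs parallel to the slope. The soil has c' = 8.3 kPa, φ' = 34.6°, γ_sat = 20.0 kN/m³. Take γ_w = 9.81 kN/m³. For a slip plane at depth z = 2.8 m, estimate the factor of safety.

With seepage parallel to the slope and the water table at the surface, the effective normal stress on the slip plane uses the buoyant unit weight γ' = γ_sat − γ_w while the driving shear stress uses γ_sat:
FS = [c' + γ' z cos²β tanφ'] / [γ_sat z sinβ cosβ]
γ' = 20.0 − 9.81 = 10.19 kN/m³
Numerator = 8.3 + 10.19·2.8·cos²15.7°·tan34.6° = 8.3 + 10.19·2.8·0.9268·0.6899 = 26.542 kPa
Denominator = 20.0·2.8·sin15.7°·cos15.7° = 20.0·2.8·0.2706·0.9627 = 14.588 kPa
FS = 26.542 / 14.588 = 1.819

FS = 1.82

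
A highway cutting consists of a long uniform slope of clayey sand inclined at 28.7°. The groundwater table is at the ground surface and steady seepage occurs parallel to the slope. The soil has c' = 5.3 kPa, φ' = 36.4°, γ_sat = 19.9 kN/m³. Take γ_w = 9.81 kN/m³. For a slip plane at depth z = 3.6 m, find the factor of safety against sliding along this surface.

With seepage parallel to the slope and the water table at the surface, the effective normal stress on the slip plane uses the buoyant unit weight γ' = γ_sat − γ_w while the driving shear stress uses γ_sat:
FS = [c' + γ' z cos²β tanφ'] / [γ_sat z sinβ cosβ]
γ' = 19.9 − 9.81 = 10.09 kN/m³
Numerator = 5.3 + 10.09·3.6·cos²28.7°·tan36.4° = 5.3 + 10.09·3.6·0.7694·0.7373 = 25.904 kPa
Denominator = 19.9·3.6·sin28.7°·cos28.7° = 19.9·3.6·0.4802·0.8771 = 30.177 kPa
FS = 25.904 / 30.177 = 0.858

FS = 0.86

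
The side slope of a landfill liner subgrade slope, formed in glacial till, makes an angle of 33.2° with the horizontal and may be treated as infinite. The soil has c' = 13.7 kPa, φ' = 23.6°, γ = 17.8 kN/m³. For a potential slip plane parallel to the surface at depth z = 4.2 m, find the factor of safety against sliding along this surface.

For an infinite slope with a slip plane parallel to the surface (no pore pressure): FS = [c' + γz cos²β tanφ'] / [γz sinβ cosβ].
γz = 17.8·4.2 = 74.76 kN/m²
Numerator = 13.7 + 74.76·cos²33.2°·tan23.6° = 13.7 + 74.76·0.7002·0.4369 = 36.569 kPa
Denominator = 74.76·sin33.2°·cos33.2° = 74.76·0.5476·0.8368 = 34.254 kPa
FS = 36.569 / 34.254 = 1.068

FS = 1.07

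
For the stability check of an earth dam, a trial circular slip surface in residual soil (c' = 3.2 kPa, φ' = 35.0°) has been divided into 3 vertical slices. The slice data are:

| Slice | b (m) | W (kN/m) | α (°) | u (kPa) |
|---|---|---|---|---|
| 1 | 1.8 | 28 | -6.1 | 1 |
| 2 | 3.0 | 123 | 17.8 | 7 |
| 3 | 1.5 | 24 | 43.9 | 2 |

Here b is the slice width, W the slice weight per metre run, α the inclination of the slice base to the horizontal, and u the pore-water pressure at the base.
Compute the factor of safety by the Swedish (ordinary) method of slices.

Ordinary method of slices: FS = Σ[c'·Δl_i + (W_i cosα_i − u_i·Δl_i)·tanφ'] / Σ W_i sinα_i, with Δl_i = b_i / cosα_i.
Slice 1: Δl = 1.8/cos(-6.1°) = 1.810 m; N'_1 = 28·cos(-6.1°) − 1·1.810 = 26.0; c'Δl = 5.79; W sinα = -3.0
Slice 2: Δl = 3.0/cos17.8° = 3.151 m; N'_2 = 123·cos17.8° − 7·3.151 = 95.1; c'Δl = 10.08; W sinα = 37.6
Slice 3: Δl = 1.5/cos43.9° = 2.082 m; N'_3 = 24·cos43.9° − 2·2.082 = 13.1; c'Δl = 6.66; W sinα = 16.6
Σc'Δl = 22.5 kN/m; ΣN' = 134.2 kN/m; ΣW sinα = 51.3 kN/m
Resisting = 22.5 + 134.2·tan35.0° = 22.5 + 94.0 = 116.5 kN/m
FS = 116.5 / 51.3 = 2.273

FS = 2.27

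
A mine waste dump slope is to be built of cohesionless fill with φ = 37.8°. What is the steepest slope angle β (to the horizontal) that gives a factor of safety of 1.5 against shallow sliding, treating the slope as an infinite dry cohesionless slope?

β = 27.3°

For an infinite dry cohesionless slope FS = tanφ/tanβ, so tanβ = tanφ / FS.
tanβ = tan37.8° / 1.5 = 0.7757 / 1.5 = 0.5171
β = arctan(0.5171) = 27.34°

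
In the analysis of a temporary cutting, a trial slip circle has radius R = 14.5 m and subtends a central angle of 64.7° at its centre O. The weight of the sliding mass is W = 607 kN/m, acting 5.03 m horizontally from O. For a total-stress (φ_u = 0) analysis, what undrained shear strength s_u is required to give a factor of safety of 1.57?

FS = s_u·L_a·R / (W·d), so s_u = FS·W·d / (L_a·R).
Arc length L_a = R·θ = 14.5·(64.7°·π/180) = 14.5·1.1292 = 16.37 m
s_u = 1.57·607·5.03 / (16.37·14.5) = 4793.5 / 237.42 = 20.19 kPa

s_u = 20.2 kPa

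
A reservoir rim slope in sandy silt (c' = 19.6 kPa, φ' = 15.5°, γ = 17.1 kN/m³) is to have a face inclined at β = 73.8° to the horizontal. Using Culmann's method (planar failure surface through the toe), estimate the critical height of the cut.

Culmann's analysis gives the critical failure plane at α_cr = (β + φ')/2 = (73.8 + 15.5)/2 = 44.6°, and the critical height
H_c = (4c'/γ) · sinβ cosφ' / [1 − cos(β − φ')]
    = (4·19.6/17.1) · sin73.8°·cos15.5° / [1 − cos(58.3°)]
    = 4.585 · 0.9603·0.9636 / [1 − 0.5255]
    = 4.585 · 0.9254 / 0.4745
    = 8.94 m

H_c = 8.94 m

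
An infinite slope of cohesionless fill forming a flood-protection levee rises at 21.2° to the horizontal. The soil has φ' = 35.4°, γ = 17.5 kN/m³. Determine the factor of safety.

FS = 1.83

For a dry cohesionless infinite slope the factor of safety is FS = tanφ' / tanβ.
FS = tan35.4° / tan21.2° = 0.7107 / 0.3879 = 1.832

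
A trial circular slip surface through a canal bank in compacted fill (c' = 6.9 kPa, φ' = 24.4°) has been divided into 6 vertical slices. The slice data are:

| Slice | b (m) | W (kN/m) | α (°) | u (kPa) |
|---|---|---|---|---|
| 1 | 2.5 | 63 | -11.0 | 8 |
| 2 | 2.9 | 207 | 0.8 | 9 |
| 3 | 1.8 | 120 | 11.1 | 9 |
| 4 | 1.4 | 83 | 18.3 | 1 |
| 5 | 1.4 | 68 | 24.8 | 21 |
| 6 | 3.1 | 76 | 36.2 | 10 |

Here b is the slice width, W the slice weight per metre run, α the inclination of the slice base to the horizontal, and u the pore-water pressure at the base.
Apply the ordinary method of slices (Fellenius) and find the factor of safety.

FS = 2.67

Ordinary method of slices: FS = Σ[c'·Δl_i + (W_i cosα_i − u_i·Δl_i)·tanφ'] / Σ W_i sinα_i, with Δl_i = b_i / cosα_i.
Slice 1: Δl = 2.5/cos(-11.0°) = 2.547 m; N'_1 = 63·cos(-11.0°) − 8·2.547 = 41.5; c'Δl = 17.57; W sinα = -12.0
Slice 2: Δl = 2.9/cos0.8° = 2.900 m; N'_2 = 207·cos0.8° − 9·2.900 = 180.9; c'Δl = 20.01; W sinα = 2.9
Slice 3: Δl = 1.8/cos11.1° = 1.834 m; N'_3 = 120·cos11.1° − 9·1.834 = 101.2; c'Δl = 12.66; W sinα = 23.1
Slice 4: Δl = 1.4/cos18.3° = 1.475 m; N'_4 = 83·cos18.3° − 1·1.475 = 77.3; c'Δl = 10.17; W sinα = 26.1
Slice 5: Δl = 1.4/cos24.8° = 1.542 m; N'_5 = 68·cos24.8° − 21·1.542 = 29.3; c'Δl = 10.64; W sinα = 28.5
Slice 6: Δl = 3.1/cos36.2° = 3.842 m; N'_6 = 76·cos36.2° − 10·3.842 = 22.9; c'Δl = 26.51; W sinα = 44.9
Σc'Δl = 97.6 kN/m; ΣN' = 453.2 kN/m; ΣW sinα = 113.4 kN/m
Resisting = 97.6 + 453.2·tan24.4° = 97.6 + 205.6 = 303.1 kN/m
FS = 303.1 / 113.4 = 2.672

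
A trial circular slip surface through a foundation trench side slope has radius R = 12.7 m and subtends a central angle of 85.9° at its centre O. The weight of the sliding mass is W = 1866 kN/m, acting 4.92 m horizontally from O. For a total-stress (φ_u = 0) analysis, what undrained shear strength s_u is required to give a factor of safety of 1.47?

s_u = 55.8 kPa

FS = s_u·L_a·R / (W·d), so s_u = FS·W·d / (L_a·R).
Arc length L_a = R·θ = 12.7·(85.9°·π/180) = 12.7·1.4992 = 19.04 m
s_u = 1.47·1866·4.92 / (19.04·12.7) = 13495.7 / 241.81 = 55.81 kPa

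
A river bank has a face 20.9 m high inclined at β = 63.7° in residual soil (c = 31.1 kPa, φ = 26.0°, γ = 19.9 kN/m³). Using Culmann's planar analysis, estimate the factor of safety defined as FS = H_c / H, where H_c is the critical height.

FS = 1.15

H_c = (4c/γ) · sinβ cosφ / [1 − cos(β − φ)]
    = (4·31.1/19.9) · sin63.7°·cos26.0° / [1 − cos37.7°]
    = 6.251 · 0.8058 / 0.2088 = 24.13 m
FS = H_c / H = 24.13 / 20.9 = 1.154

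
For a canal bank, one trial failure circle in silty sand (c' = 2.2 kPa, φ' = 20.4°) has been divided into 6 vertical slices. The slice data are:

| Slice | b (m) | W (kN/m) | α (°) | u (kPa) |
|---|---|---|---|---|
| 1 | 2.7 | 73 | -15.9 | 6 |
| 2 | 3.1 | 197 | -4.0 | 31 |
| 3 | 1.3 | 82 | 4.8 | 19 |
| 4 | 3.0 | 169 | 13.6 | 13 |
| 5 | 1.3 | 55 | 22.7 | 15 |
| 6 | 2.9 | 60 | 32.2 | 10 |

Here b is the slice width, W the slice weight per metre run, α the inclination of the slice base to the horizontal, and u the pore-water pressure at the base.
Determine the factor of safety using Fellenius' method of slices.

FS = 2.65

Ordinary method of slices: FS = Σ[c'·Δl_i + (W_i cosα_i − u_i·Δl_i)·tanφ'] / Σ W_i sinα_i, with Δl_i = b_i / cosα_i.
Slice 1: Δl = 2.7/cos(-15.9°) = 2.807 m; N'_1 = 73·cos(-15.9°) − 6·2.807 = 53.4; c'Δl = 6.18; W sinα = -20.0
Slice 2: Δl = 3.1/cos(-4.0°) = 3.108 m; N'_2 = 197·cos(-4.0°) − 31·3.108 = 100.2; c'Δl = 6.84; W sinα = -13.7
Slice 3: Δl = 1.3/cos4.8° = 1.305 m; N'_3 = 82·cos4.8° − 19·1.305 = 56.9; c'Δl = 2.87; W sinα = 6.9
Slice 4: Δl = 3.0/cos13.6° = 3.087 m; N'_4 = 169·cos13.6° − 13·3.087 = 124.1; c'Δl = 6.79; W sinα = 39.7
Slice 5: Δl = 1.3/cos22.7° = 1.409 m; N'_5 = 55·cos22.7° − 15·1.409 = 29.6; c'Δl = 3.10; W sinα = 21.2
Slice 6: Δl = 2.9/cos32.2° = 3.427 m; N'_6 = 60·cos32.2° − 10·3.427 = 16.5; c'Δl = 7.54; W sinα = 32.0
Σc'Δl = 33.3 kN/m; ΣN' = 380.7 kN/m; ΣW sinα = 66.1 kN/m
Resisting = 33.3 + 380.7·tan20.4° = 33.3 + 141.6 = 174.9 kN/m
FS = 174.9 / 66.1 = 2.648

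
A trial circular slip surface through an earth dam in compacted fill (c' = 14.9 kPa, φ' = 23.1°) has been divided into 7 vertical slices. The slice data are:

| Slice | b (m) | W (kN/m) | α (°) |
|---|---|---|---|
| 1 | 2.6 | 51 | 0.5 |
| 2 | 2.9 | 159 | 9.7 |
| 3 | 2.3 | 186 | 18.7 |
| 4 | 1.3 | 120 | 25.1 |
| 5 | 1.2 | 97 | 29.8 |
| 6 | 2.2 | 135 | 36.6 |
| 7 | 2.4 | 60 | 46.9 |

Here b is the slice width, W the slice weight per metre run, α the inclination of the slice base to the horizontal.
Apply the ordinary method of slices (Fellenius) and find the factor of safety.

Ordinary method of slices: FS = Σ[c'·Δl_i + (W_i cosα_i)·tanφ'] / Σ W_i sinα_i, with Δl_i = b_i / cosα_i.
Slice 1: Δl = 2.6/cos0.5° = 2.600 m; N'_1 = 51·cos0.5° = 51.0; c'Δl = 38.74; W sinα = 0.4
Slice 2: Δl = 2.9/cos9.7° = 2.942 m; N'_2 = 159·cos9.7° = 156.7; c'Δl = 43.84; W sinα = 26.8
Slice 3: Δl = 2.3/cos18.7° = 2.428 m; N'_3 = 186·cos18.7° = 176.2; c'Δl = 36.18; W sinα = 59.6
Slice 4: Δl = 1.3/cos25.1° = 1.436 m; N'_4 = 120·cos25.1° = 108.7; c'Δl = 21.39; W sinα = 50.9
Slice 5: Δl = 1.2/cos29.8° = 1.383 m; N'_5 = 97·cos29.8° = 84.2; c'Δl = 20.60; W sinα = 48.2
Slice 6: Δl = 2.2/cos36.6° = 2.740 m; N'_6 = 135·cos36.6° = 108.4; c'Δl = 40.83; W sinα = 80.5
Slice 7: Δl = 2.4/cos46.9° = 3.513 m; N'_7 = 60·cos46.9° = 41.0; c'Δl = 52.34; W sinα = 43.8
Σc'Δl = 253.9 kN/m; ΣN' = 726.1 kN/m; ΣW sinα = 310.3 kN/m
Resisting = 253.9 + 726.1·tan23.1° = 253.9 + 309.7 = 563.6 kN/m
FS = 563.6 / 310.3 = 1.817

FS = 1.82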